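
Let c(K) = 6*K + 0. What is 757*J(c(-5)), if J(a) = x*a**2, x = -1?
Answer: -681300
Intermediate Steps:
c(K) = 6*K
J(a) = -a**2
757*J(c(-5)) = 757*(-(6*(-5))**2) = 757*(-1*(-30)**2) = 757*(-1*900) = 757*(-900) = -681300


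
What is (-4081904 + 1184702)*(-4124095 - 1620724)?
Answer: 16643901096438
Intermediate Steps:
(-4081904 + 1184702)*(-4124095 - 1620724) = -2897202*(-5744819) = 16643901096438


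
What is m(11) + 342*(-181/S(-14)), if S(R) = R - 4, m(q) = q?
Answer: 3450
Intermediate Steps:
S(R) = -4 + R
m(11) + 342*(-181/S(-14)) = 11 + 342*(-181/(-4 - 14)) = 11 + 342*(-181/(-18)) = 11 + 342*(-181*(-1/18)) = 11 + 342*(181/18) = 11 + 3439 = 3450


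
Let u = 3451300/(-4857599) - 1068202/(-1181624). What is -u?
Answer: -555379027899/2869927780388 ≈ -0.19352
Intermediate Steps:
u = 555379027899/2869927780388 (u = 3451300*(-1/4857599) - 1068202*(-1/1181624) = -3451300/4857599 + 534101/590812 = 555379027899/2869927780388 ≈ 0.19352)
-u = -1*555379027899/2869927780388 = -555379027899/2869927780388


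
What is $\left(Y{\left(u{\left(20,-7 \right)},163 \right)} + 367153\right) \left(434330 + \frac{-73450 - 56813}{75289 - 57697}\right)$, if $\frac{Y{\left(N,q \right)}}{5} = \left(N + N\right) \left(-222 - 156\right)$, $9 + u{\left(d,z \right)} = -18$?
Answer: $\frac{1195023433650887}{5864} \approx 2.0379 \cdot 10^{11}$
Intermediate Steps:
$u{\left(d,z \right)} = -27$ ($u{\left(d,z \right)} = -9 - 18 = -27$)
$Y{\left(N,q \right)} = - 3780 N$ ($Y{\left(N,q \right)} = 5 \left(N + N\right) \left(-222 - 156\right) = 5 \cdot 2 N \left(-378\right) = 5 \left(- 756 N\right) = - 3780 N$)
$\left(Y{\left(u{\left(20,-7 \right)},163 \right)} + 367153\right) \left(434330 + \frac{-73450 - 56813}{75289 - 57697}\right) = \left(\left(-3780\right) \left(-27\right) + 367153\right) \left(434330 + \frac{-73450 - 56813}{75289 - 57697}\right) = \left(102060 + 367153\right) \left(434330 + \frac{-73450 + \left(-111244 + 54431\right)}{17592}\right) = 469213 \left(434330 + \left(-73450 - 56813\right) \frac{1}{17592}\right) = 469213 \left(434330 - \frac{43421}{5864}\right) = 469213 \cdot \frac{2546867699}{5864} = \frac{1195023433650887}{5864}$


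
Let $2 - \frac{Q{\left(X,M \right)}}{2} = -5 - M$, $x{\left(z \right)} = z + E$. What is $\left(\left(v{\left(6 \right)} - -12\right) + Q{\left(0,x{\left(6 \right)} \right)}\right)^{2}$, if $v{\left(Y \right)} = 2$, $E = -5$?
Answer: $900$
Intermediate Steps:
$x{\left(z \right)} = -5 + z$ ($x{\left(z \right)} = z - 5 = -5 + z$)
$Q{\left(X,M \right)} = 14 + 2 M$ ($Q{\left(X,M \right)} = 4 - 2 \left(-5 - M\right) = 4 + \left(10 + 2 M\right) = 14 + 2 M$)
$\left(\left(v{\left(6 \right)} - -12\right) + Q{\left(0,x{\left(6 \right)} \right)}\right)^{2} = \left(\left(2 - -12\right) + \left(14 + 2 \left(-5 + 6\right)\right)\right)^{2} = \left(\left(2 + 12\right) + \left(14 + 2 \cdot 1\right)\right)^{2} = \left(14 + \left(14 + 2\right)\right)^{2} = \left(14 + 16\right)^{2} = 30^{2} = 900$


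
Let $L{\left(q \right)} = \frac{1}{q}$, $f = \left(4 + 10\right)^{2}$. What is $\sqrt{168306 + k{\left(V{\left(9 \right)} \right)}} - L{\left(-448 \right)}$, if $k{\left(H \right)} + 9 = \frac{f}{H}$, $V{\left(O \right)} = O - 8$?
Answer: $\frac{1}{448} + 13 \sqrt{997} \approx 410.48$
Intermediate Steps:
$f = 196$ ($f = 14^{2} = 196$)
$V{\left(O \right)} = -8 + O$
$k{\left(H \right)} = -9 + \frac{196}{H}$
$\sqrt{168306 + k{\left(V{\left(9 \right)} \right)}} - L{\left(-448 \right)} = \sqrt{168306 - \left(9 - \frac{196}{-8 + 9}\right)} - \frac{1}{-448} = \sqrt{168306 - \left(9 - \frac{196}{1}\right)} - - \frac{1}{448} = \sqrt{168306 + \left(-9 + 196 \cdot 1\right)} + \frac{1}{448} = \sqrt{168306 + \left(-9 + 196\right)} + \frac{1}{448} = \sqrt{168306 + 187} + \frac{1}{448} = \sqrt{168493} + \frac{1}{448} = 13 \sqrt{997} + \frac{1}{448} = \frac{1}{448} + 13 \sqrt{997}$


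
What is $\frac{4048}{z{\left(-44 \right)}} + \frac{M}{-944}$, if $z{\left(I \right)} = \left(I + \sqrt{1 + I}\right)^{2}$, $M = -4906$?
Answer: $\frac{11 \left(19624 \sqrt{43} + 595835 i\right)}{472 \left(88 \sqrt{43} + 1893 i\right)} \approx 7.1536 + 0.59644 i$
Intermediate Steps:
$\frac{4048}{z{\left(-44 \right)}} + \frac{M}{-944} = \frac{4048}{\left(-44 + \sqrt{1 - 44}\right)^{2}} - \frac{4906}{-944} = \frac{4048}{\left(-44 + \sqrt{-43}\right)^{2}} - - \frac{2453}{472} = \frac{4048}{\left(-44 + i \sqrt{43}\right)^{2}} + \frac{2453}{472} = \frac{2453}{472} + \frac{4048}{\left(-44 + i \sqrt{43}\right)^{2}}$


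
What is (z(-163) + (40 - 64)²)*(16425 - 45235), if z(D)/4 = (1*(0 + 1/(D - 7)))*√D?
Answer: -16594560 + 11524*I*√163/17 ≈ -1.6595e+7 + 8654.6*I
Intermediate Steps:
z(D) = 4*√D/(-7 + D) (z(D) = 4*((1*(0 + 1/(D - 7)))*√D) = 4*((1*(0 + 1/(-7 + D)))*√D) = 4*((1/(-7 + D))*√D) = 4*(√D/(-7 + D)) = 4*√D/(-7 + D))
(z(-163) + (40 - 64)²)*(16425 - 45235) = (4*√(-163)/(-7 - 163) + (40 - 64)²)*(16425 - 45235) = (4*(I*√163)/(-170) + (-24)²)*(-28810) = (4*(I*√163)*(-1/170) + 576)*(-28810) = (-2*I*√163/85 + 576)*(-28810) = (576 - 2*I*√163/85)*(-28810) = -16594560 + 11524*I*√163/17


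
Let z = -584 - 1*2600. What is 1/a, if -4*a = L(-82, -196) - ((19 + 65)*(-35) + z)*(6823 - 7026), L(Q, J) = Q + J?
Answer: 2/621725 ≈ 3.2169e-6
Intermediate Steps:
L(Q, J) = J + Q
z = -3184 (z = -584 - 2600 = -3184)
a = 621725/2 (a = -((-196 - 82) - ((19 + 65)*(-35) - 3184)*(6823 - 7026))/4 = -(-278 - (84*(-35) - 3184)*(-203))/4 = -(-278 - (-2940 - 3184)*(-203))/4 = -(-278 - (-6124)*(-203))/4 = -(-278 - 1*1243172)/4 = -(-278 - 1243172)/4 = -¼*(-1243450) = 621725/2 ≈ 3.1086e+5)
1/a = 1/(621725/2) = 2/621725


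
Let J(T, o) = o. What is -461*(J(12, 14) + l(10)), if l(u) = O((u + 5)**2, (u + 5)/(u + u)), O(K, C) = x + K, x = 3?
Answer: -111562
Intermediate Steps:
O(K, C) = 3 + K
l(u) = 3 + (5 + u)**2 (l(u) = 3 + (u + 5)**2 = 3 + (5 + u)**2)
-461*(J(12, 14) + l(10)) = -461*(14 + (3 + (5 + 10)**2)) = -461*(14 + (3 + 15**2)) = -461*(14 + (3 + 225)) = -461*(14 + 228) = -461*242 = -111562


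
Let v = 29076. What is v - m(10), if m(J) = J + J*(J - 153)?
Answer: 30496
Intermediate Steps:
m(J) = J + J*(-153 + J)
v - m(10) = 29076 - 10*(-152 + 10) = 29076 - 10*(-142) = 29076 - 1*(-1420) = 29076 + 1420 = 30496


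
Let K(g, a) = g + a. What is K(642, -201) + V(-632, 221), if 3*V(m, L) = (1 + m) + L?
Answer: 913/3 ≈ 304.33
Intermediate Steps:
V(m, L) = ⅓ + L/3 + m/3 (V(m, L) = ((1 + m) + L)/3 = (1 + L + m)/3 = ⅓ + L/3 + m/3)
K(g, a) = a + g
K(642, -201) + V(-632, 221) = (-201 + 642) + (⅓ + (⅓)*221 + (⅓)*(-632)) = 441 + (⅓ + 221/3 - 632/3) = 441 - 410/3 = 913/3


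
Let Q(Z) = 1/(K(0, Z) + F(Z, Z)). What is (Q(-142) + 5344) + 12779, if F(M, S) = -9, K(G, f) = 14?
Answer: 90616/5 ≈ 18123.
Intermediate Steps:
Q(Z) = ⅕ (Q(Z) = 1/(14 - 9) = 1/5 = ⅕)
(Q(-142) + 5344) + 12779 = (⅕ + 5344) + 12779 = 26721/5 + 12779 = 90616/5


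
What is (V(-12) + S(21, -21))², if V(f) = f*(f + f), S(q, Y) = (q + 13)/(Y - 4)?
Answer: 51351556/625 ≈ 82163.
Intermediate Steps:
S(q, Y) = (13 + q)/(-4 + Y)
V(f) = 2*f² (V(f) = f*(2*f) = 2*f²)
(V(-12) + S(21, -21))² = (2*(-12)² + (13 + 21)/(-4 - 21))² = (2*144 + 34/(-25))² = (288 - 1/25*34)² = (288 - 34/25)² = (7166/25)² = 51351556/625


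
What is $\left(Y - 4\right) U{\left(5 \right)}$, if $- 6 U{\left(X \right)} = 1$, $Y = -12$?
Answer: $\frac{8}{3} \approx 2.6667$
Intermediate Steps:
$U{\left(X \right)} = - \frac{1}{6}$ ($U{\left(X \right)} = \left(- \frac{1}{6}\right) 1 = - \frac{1}{6}$)
$\left(Y - 4\right) U{\left(5 \right)} = \left(-12 - 4\right) \left(- \frac{1}{6}\right) = \left(-16\right) \left(- \frac{1}{6}\right) = \frac{8}{3}$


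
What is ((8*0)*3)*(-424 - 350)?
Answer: 0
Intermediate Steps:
((8*0)*3)*(-424 - 350) = (0*3)*(-774) = 0*(-774) = 0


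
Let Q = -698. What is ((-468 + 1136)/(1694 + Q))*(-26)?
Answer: -4342/249 ≈ -17.438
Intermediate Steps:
((-468 + 1136)/(1694 + Q))*(-26) = ((-468 + 1136)/(1694 - 698))*(-26) = (668/996)*(-26) = (668*(1/996))*(-26) = (167/249)*(-26) = -4342/249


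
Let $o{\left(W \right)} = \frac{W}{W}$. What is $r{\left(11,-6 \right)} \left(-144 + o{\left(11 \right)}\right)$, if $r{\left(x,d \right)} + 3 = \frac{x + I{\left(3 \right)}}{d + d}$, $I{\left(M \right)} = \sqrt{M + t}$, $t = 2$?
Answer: $\frac{6721}{12} + \frac{143 \sqrt{5}}{12} \approx 586.73$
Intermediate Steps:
$o{\left(W \right)} = 1$
$I{\left(M \right)} = \sqrt{2 + M}$ ($I{\left(M \right)} = \sqrt{M + 2} = \sqrt{2 + M}$)
$r{\left(x,d \right)} = -3 + \frac{x + \sqrt{5}}{2 d}$ ($r{\left(x,d \right)} = -3 + \frac{x + \sqrt{2 + 3}}{d + d} = -3 + \frac{x + \sqrt{5}}{2 d}$)
$r{\left(11,-6 \right)} \left(-144 + o{\left(11 \right)}\right) = \frac{11 + \sqrt{5} - -36}{2 \left(-6\right)} \left(-144 + 1\right) = \frac{1}{2} \left(- \frac{1}{6}\right) \left(11 + \sqrt{5} + 36\right) \left(-143\right) = \frac{1}{2} \left(- \frac{1}{6}\right) \left(47 + \sqrt{5}\right) \left(-143\right) = \left(- \frac{47}{12} - \frac{\sqrt{5}}{12}\right) \left(-143\right) = \frac{6721}{12} + \frac{143 \sqrt{5}}{12}$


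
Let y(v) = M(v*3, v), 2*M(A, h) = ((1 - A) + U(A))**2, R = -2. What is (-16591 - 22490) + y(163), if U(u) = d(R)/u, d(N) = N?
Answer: 19128005177/239121 ≈ 79993.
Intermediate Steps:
U(u) = -2/u
M(A, h) = (1 - A - 2/A)**2/2 (M(A, h) = ((1 - A) - 2/A)**2/2 = (1 - A - 2/A)**2/2)
y(v) = (-2 + 3*v*(1 - 3*v))**2/(18*v**2) (y(v) = (-2 + (v*3)*(1 - v*3))**2/(2*(v*3)**2) = (-2 + (3*v)*(1 - 3*v))**2/(2*(3*v)**2) = (1/(9*v**2))*(-2 + (3*v)*(1 - 3*v))**2/2 = (1/(9*v**2))*(-2 + 3*v*(1 - 3*v))**2/2 = (-2 + 3*v*(1 - 3*v))**2/(18*v**2))
(-16591 - 22490) + y(163) = (-16591 - 22490) + (1/18)*(-2 + 3*163*(1 - 3*163))**2/163**2 = -39081 + (1/18)*(1/26569)*(-2 + 3*163*(1 - 489))**2 = -39081 + (1/18)*(1/26569)*(-2 + 3*163*(-488))**2 = -39081 + (1/18)*(1/26569)*(-2 - 238632)**2 = -39081 + (1/18)*(1/26569)*(-238634)**2 = -39081 + (1/18)*(1/26569)*56946185956 = -39081 + 28473092978/239121 = 19128005177/239121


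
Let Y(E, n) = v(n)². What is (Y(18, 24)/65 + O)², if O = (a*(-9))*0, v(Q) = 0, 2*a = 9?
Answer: 0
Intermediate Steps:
a = 9/2 (a = (½)*9 = 9/2 ≈ 4.5000)
Y(E, n) = 0 (Y(E, n) = 0² = 0)
O = 0 (O = ((9/2)*(-9))*0 = -81/2*0 = 0)
(Y(18, 24)/65 + O)² = (0/65 + 0)² = (0*(1/65) + 0)² = (0 + 0)² = 0² = 0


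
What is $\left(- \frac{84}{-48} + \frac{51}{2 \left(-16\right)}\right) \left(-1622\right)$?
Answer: $- \frac{4055}{16} \approx -253.44$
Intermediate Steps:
$\left(- \frac{84}{-48} + \frac{51}{2 \left(-16\right)}\right) \left(-1622\right) = \left(\left(-84\right) \left(- \frac{1}{48}\right) + \frac{51}{-32}\right) \left(-1622\right) = \left(\frac{7}{4} + 51 \left(- \frac{1}{32}\right)\right) \left(-1622\right) = \left(\frac{7}{4} - \frac{51}{32}\right) \left(-1622\right) = \frac{5}{32} \left(-1622\right) = - \frac{4055}{16}$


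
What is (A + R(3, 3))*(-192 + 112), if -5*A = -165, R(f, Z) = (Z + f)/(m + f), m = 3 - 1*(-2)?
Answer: -2700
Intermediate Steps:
m = 5 (m = 3 + 2 = 5)
R(f, Z) = (Z + f)/(5 + f)
A = 33 (A = -1/5*(-165) = 33)
(A + R(3, 3))*(-192 + 112) = (33 + (3 + 3)/(5 + 3))*(-192 + 112) = (33 + 6/8)*(-80) = (33 + (1/8)*6)*(-80) = (33 + 3/4)*(-80) = (135/4)*(-80) = -2700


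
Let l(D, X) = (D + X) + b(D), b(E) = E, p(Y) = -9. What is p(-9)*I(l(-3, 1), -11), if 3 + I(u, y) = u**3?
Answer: 1152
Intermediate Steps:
l(D, X) = X + 2*D (l(D, X) = (D + X) + D = X + 2*D)
I(u, y) = -3 + u**3
p(-9)*I(l(-3, 1), -11) = -9*(-3 + (1 + 2*(-3))**3) = -9*(-3 + (1 - 6)**3) = -9*(-3 + (-5)**3) = -9*(-3 - 125) = -9*(-128) = 1152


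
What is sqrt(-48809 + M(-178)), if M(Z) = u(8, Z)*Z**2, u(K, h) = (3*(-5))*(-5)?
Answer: sqrt(2327491) ≈ 1525.6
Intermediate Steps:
u(K, h) = 75 (u(K, h) = -15*(-5) = 75)
M(Z) = 75*Z**2
sqrt(-48809 + M(-178)) = sqrt(-48809 + 75*(-178)**2) = sqrt(-48809 + 75*31684) = sqrt(-48809 + 2376300) = sqrt(2327491)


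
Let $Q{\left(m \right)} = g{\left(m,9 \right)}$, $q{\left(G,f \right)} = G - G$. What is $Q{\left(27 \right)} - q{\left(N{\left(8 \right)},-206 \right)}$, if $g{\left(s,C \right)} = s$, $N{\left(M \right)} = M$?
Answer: $27$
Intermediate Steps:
$q{\left(G,f \right)} = 0$
$Q{\left(m \right)} = m$
$Q{\left(27 \right)} - q{\left(N{\left(8 \right)},-206 \right)} = 27 - 0 = 27 + 0 = 27$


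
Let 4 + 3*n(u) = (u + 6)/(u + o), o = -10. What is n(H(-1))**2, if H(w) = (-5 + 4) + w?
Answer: 169/81 ≈ 2.0864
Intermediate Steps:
H(w) = -1 + w
n(u) = -4/3 + (6 + u)/(3*(-10 + u)) (n(u) = -4/3 + ((u + 6)/(u - 10))/3 = -4/3 + ((6 + u)/(-10 + u))/3 = -4/3 + (6 + u)/(3*(-10 + u)))
n(H(-1))**2 = ((46/3 - (-1 - 1))/(-10 + (-1 - 1)))**2 = ((46/3 - 1*(-2))/(-10 - 2))**2 = ((46/3 + 2)/(-12))**2 = (-1/12*52/3)**2 = (-13/9)**2 = 169/81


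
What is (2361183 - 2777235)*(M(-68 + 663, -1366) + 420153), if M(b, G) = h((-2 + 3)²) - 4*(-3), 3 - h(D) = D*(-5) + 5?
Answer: -174811736736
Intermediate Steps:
h(D) = -2 + 5*D (h(D) = 3 - (D*(-5) + 5) = 3 - (-5*D + 5) = 3 - (5 - 5*D) = 3 + (-5 + 5*D) = -2 + 5*D)
M(b, G) = 15 (M(b, G) = (-2 + 5*(-2 + 3)²) - 4*(-3) = (-2 + 5*1²) + 12 = (-2 + 5*1) + 12 = (-2 + 5) + 12 = 3 + 12 = 15)
(2361183 - 2777235)*(M(-68 + 663, -1366) + 420153) = (2361183 - 2777235)*(15 + 420153) = -416052*420168 = -174811736736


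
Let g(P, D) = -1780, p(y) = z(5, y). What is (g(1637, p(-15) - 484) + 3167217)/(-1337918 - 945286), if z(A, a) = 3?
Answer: -287767/207564 ≈ -1.3864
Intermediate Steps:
p(y) = 3
(g(1637, p(-15) - 484) + 3167217)/(-1337918 - 945286) = (-1780 + 3167217)/(-1337918 - 945286) = 3165437/(-2283204) = 3165437*(-1/2283204) = -287767/207564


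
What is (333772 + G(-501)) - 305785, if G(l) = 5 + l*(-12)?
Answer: 34004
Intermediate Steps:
G(l) = 5 - 12*l
(333772 + G(-501)) - 305785 = (333772 + (5 - 12*(-501))) - 305785 = (333772 + (5 + 6012)) - 305785 = (333772 + 6017) - 305785 = 339789 - 305785 = 34004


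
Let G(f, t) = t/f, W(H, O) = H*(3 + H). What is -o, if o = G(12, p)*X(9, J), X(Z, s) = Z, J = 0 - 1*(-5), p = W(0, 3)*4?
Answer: 0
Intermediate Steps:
p = 0 (p = (0*(3 + 0))*4 = (0*3)*4 = 0*4 = 0)
J = 5 (J = 0 + 5 = 5)
o = 0 (o = (0/12)*9 = (0*(1/12))*9 = 0*9 = 0)
-o = -1*0 = 0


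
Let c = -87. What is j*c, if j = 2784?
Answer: -242208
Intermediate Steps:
j*c = 2784*(-87) = -242208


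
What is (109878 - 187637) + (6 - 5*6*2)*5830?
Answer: -392579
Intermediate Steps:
(109878 - 187637) + (6 - 5*6*2)*5830 = -77759 + (6 - 30*2)*5830 = -77759 + (6 - 60)*5830 = -77759 - 54*5830 = -77759 - 314820 = -392579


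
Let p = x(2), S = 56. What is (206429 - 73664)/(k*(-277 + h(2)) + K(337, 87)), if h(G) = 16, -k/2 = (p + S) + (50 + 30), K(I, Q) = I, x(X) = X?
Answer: 132765/72373 ≈ 1.8345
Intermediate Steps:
p = 2
k = -276 (k = -2*((2 + 56) + (50 + 30)) = -2*(58 + 80) = -2*138 = -276)
(206429 - 73664)/(k*(-277 + h(2)) + K(337, 87)) = (206429 - 73664)/(-276*(-277 + 16) + 337) = 132765/(-276*(-261) + 337) = 132765/(72036 + 337) = 132765/72373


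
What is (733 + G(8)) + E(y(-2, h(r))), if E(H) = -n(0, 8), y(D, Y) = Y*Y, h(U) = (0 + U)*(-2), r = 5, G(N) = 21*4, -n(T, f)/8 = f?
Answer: 881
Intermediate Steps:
n(T, f) = -8*f
G(N) = 84
h(U) = -2*U (h(U) = U*(-2) = -2*U)
y(D, Y) = Y²
E(H) = 64 (E(H) = -(-8)*8 = -1*(-64) = 64)
(733 + G(8)) + E(y(-2, h(r))) = (733 + 84) + 64 = 817 + 64 = 881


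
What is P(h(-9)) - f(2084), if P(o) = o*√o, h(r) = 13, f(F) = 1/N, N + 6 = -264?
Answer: 1/270 + 13*√13 ≈ 46.876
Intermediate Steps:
N = -270 (N = -6 - 264 = -270)
f(F) = -1/270 (f(F) = 1/(-270) = -1/270)
P(o) = o^(3/2)
P(h(-9)) - f(2084) = 13^(3/2) - 1*(-1/270) = 13*√13 + 1/270 = 1/270 + 13*√13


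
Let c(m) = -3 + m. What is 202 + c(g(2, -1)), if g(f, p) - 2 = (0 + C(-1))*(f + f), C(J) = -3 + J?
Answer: 185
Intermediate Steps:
g(f, p) = 2 - 8*f (g(f, p) = 2 + (0 + (-3 - 1))*(f + f) = 2 + (0 - 4)*(2*f) = 2 - 8*f)
202 + c(g(2, -1)) = 202 + (-3 + (2 - 8*2)) = 202 + (-3 + (2 - 16)) = 202 + (-3 - 14) = 202 - 17 = 185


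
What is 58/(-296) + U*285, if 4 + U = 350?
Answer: 14594251/148 ≈ 98610.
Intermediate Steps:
U = 346 (U = -4 + 350 = 346)
58/(-296) + U*285 = 58/(-296) + 346*285 = 58*(-1/296) + 98610 = -29/148 + 98610 = 14594251/148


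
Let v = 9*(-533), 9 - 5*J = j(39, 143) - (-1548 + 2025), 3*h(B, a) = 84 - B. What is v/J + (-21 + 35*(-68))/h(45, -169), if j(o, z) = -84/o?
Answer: -19290211/82498 ≈ -233.83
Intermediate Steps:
h(B, a) = 28 - B/3 (h(B, a) = (84 - B)/3 = 28 - B/3)
J = 6346/65 (J = 9/5 - (-84/39 - (-1548 + 2025))/5 = 9/5 - (-84*1/39 - 1*477)/5 = 9/5 - (-28/13 - 477)/5 = 9/5 - 1/5*(-6229/13) = 9/5 + 6229/65 = 6346/65 ≈ 97.631)
v = -4797
v/J + (-21 + 35*(-68))/h(45, -169) = -4797/6346/65 + (-21 + 35*(-68))/(28 - 1/3*45) = -4797*65/6346 + (-21 - 2380)/(28 - 15) = -311805/6346 - 2401/13 = -19290211/82498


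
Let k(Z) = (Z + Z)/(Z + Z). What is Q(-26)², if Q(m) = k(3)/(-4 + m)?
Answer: 1/900 ≈ 0.0011111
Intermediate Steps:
k(Z) = 1 (k(Z) = (2*Z)/((2*Z)) = (2*Z)*(1/(2*Z)) = 1)
Q(m) = 1/(-4 + m)
Q(-26)² = (1/(-4 - 26))² = (1/(-30))² = (-1/30)² = 1/900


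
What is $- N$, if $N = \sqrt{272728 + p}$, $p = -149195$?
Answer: $- \sqrt{123533} \approx -351.47$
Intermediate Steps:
$N = \sqrt{123533}$ ($N = \sqrt{272728 - 149195} = \sqrt{123533} \approx 351.47$)
$- N = - \sqrt{123533}$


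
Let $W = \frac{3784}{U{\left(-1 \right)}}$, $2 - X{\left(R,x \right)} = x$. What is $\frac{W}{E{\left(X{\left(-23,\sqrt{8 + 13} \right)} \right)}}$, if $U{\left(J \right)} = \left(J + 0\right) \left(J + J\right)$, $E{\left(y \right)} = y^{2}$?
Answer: $\frac{1892}{\left(2 - \sqrt{21}\right)^{2}} \approx 283.67$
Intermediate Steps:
$X{\left(R,x \right)} = 2 - x$
$U{\left(J \right)} = 2 J^{2}$ ($U{\left(J \right)} = J 2 J = 2 J^{2}$)
$W = 1892$ ($W = \frac{3784}{2 \left(-1\right)^{2}} = \frac{3784}{2 \cdot 1} = \frac{3784}{2} = 3784 \cdot \frac{1}{2} = 1892$)
$\frac{W}{E{\left(X{\left(-23,\sqrt{8 + 13} \right)} \right)}} = \frac{1892}{\left(2 - \sqrt{8 + 13}\right)^{2}} = \frac{1892}{\left(2 - \sqrt{21}\right)^{2}}$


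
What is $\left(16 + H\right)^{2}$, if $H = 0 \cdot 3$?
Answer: $256$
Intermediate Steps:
$H = 0$
$\left(16 + H\right)^{2} = \left(16 + 0\right)^{2} = 16^{2} = 256$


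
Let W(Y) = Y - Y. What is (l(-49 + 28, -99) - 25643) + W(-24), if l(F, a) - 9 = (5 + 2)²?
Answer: -25585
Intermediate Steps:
l(F, a) = 58 (l(F, a) = 9 + (5 + 2)² = 9 + 7² = 9 + 49 = 58)
W(Y) = 0
(l(-49 + 28, -99) - 25643) + W(-24) = (58 - 25643) + 0 = -25585 + 0 = -25585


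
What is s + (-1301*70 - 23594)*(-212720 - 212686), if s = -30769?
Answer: 48778722815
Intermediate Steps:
s + (-1301*70 - 23594)*(-212720 - 212686) = -30769 + (-1301*70 - 23594)*(-212720 - 212686) = -30769 + (-91070 - 23594)*(-425406) = -30769 - 114664*(-425406) = -30769 + 48778753584 = 48778722815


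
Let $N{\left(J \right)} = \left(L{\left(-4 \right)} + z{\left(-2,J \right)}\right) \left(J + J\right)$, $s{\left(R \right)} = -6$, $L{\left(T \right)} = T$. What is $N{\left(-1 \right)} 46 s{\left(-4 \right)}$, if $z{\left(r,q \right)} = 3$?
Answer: $-552$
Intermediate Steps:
$N{\left(J \right)} = - 2 J$ ($N{\left(J \right)} = \left(-4 + 3\right) \left(J + J\right) = - 2 J$)
$N{\left(-1 \right)} 46 s{\left(-4 \right)} = \left(-2\right) \left(-1\right) 46 \left(-6\right) = 2 \cdot 46 \left(-6\right) = 92 \left(-6\right) = -552$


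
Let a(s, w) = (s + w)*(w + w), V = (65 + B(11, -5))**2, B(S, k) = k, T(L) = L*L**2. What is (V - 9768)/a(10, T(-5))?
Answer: -3084/14375 ≈ -0.21454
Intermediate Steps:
T(L) = L**3
V = 3600 (V = (65 - 5)**2 = 60**2 = 3600)
a(s, w) = 2*w*(s + w) (a(s, w) = (s + w)*(2*w) = 2*w*(s + w))
(V - 9768)/a(10, T(-5)) = (3600 - 9768)/((2*(-5)**3*(10 + (-5)**3))) = -6168*(-1/(250*(10 - 125))) = -6168/(2*(-125)*(-115)) = -6168/28750 = -6168*1/28750 = -3084/14375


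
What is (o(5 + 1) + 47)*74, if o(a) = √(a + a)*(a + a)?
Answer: 3478 + 1776*√3 ≈ 6554.1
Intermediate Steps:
o(a) = 2*√2*a^(3/2) (o(a) = √(2*a)*(2*a) = (√2*√a)*(2*a) = 2*√2*a^(3/2))
(o(5 + 1) + 47)*74 = (2*√2*(5 + 1)^(3/2) + 47)*74 = (2*√2*6^(3/2) + 47)*74 = (2*√2*(6*√6) + 47)*74 = (24*√3 + 47)*74 = (47 + 24*√3)*74 = 3478 + 1776*√3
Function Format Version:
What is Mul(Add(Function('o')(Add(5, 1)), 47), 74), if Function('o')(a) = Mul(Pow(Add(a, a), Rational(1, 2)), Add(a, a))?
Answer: Add(3478, Mul(1776, Pow(3, Rational(1, 2)))) ≈ 6554.1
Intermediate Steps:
Function('o')(a) = Mul(2, Pow(2, Rational(1, 2)), Pow(a, Rational(3, 2))) (Function('o')(a) = Mul(Pow(Mul(2, a), Rational(1, 2)), Mul(2, a)) = Mul(Mul(Pow(2, Rational(1, 2)), Pow(a, Rational(1, 2))), Mul(2, a)) = Mul(2, Pow(2, Rational(1, 2)), Pow(a, Rational(3, 2))))
Mul(Add(Function('o')(Add(5, 1)), 47), 74) = Mul(Add(Mul(2, Pow(2, Rational(1, 2)), Pow(Add(5, 1), Rational(3, 2))), 47), 74) = Mul(Add(Mul(2, Pow(2, Rational(1, 2)), Pow(6, Rational(3, 2))), 47), 74) = Mul(Add(Mul(2, Pow(2, Rational(1, 2)), Mul(6, Pow(6, Rational(1, 2)))), 47), 74) = Mul(Add(Mul(24, Pow(3, Rational(1, 2))), 47), 74) = Mul(Add(47, Mul(24, Pow(3, Rational(1, 2)))), 74) = Add(3478, Mul(1776, Pow(3, Rational(1, 2))))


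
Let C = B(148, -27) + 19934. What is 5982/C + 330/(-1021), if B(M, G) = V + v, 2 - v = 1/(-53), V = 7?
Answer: -12549717/539588290 ≈ -0.023258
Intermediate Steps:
v = 107/53 (v = 2 - 1/(-53) = 2 - 1*(-1/53) = 2 + 1/53 = 107/53 ≈ 2.0189)
B(M, G) = 478/53 (B(M, G) = 7 + 107/53 = 478/53)
C = 1056980/53 (C = 478/53 + 19934 = 1056980/53 ≈ 19943.)
5982/C + 330/(-1021) = 5982/(1056980/53) + 330/(-1021) = 5982*(53/1056980) + 330*(-1/1021) = 158523/528490 - 330/1021 = -12549717/539588290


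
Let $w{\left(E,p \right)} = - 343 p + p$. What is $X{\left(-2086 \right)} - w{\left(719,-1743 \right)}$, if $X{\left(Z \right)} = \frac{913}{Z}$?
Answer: $- \frac{1243478029}{2086} \approx -5.9611 \cdot 10^{5}$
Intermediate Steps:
$w{\left(E,p \right)} = - 342 p$
$X{\left(-2086 \right)} - w{\left(719,-1743 \right)} = \frac{913}{-2086} - \left(-342\right) \left(-1743\right) = 913 \left(- \frac{1}{2086}\right) - 596106 = - \frac{913}{2086} - 596106 = - \frac{1243478029}{2086}$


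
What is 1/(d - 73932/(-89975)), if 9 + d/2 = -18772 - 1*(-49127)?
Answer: 1475/89521912 ≈ 1.6476e-5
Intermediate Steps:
d = 60692 (d = -18 + 2*(-18772 - 1*(-49127)) = -18 + 2*(-18772 + 49127) = -18 + 2*30355 = -18 + 60710 = 60692)
1/(d - 73932/(-89975)) = 1/(60692 - 73932/(-89975)) = 1/(60692 - 73932*(-1/89975)) = 1/(60692 + 1212/1475) = 1/(89521912/1475) = 1475/89521912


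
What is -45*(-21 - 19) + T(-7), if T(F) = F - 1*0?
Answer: 1793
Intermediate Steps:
T(F) = F (T(F) = F + 0 = F)
-45*(-21 - 19) + T(-7) = -45*(-21 - 19) - 7 = -45*(-40) - 7 = 1800 - 7 = 1793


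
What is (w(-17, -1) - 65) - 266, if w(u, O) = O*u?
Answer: -314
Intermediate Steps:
(w(-17, -1) - 65) - 266 = (-1*(-17) - 65) - 266 = (17 - 65) - 266 = -48 - 266 = -314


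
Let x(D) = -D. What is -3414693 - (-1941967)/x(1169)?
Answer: -3993718084/1169 ≈ -3.4164e+6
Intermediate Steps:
-3414693 - (-1941967)/x(1169) = -3414693 - (-1941967)/((-1*1169)) = -3414693 - (-1941967)/(-1169) = -3414693 - (-1941967)*(-1)/1169 = -3414693 - 1*1941967/1169 = -3414693 - 1941967/1169 = -3993718084/1169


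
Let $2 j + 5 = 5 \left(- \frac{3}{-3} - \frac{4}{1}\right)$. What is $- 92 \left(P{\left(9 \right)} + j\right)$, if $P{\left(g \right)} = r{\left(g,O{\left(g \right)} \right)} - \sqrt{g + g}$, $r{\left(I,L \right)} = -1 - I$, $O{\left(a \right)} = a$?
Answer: $1840 + 276 \sqrt{2} \approx 2230.3$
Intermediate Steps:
$P{\left(g \right)} = -1 - g - \sqrt{2} \sqrt{g}$ ($P{\left(g \right)} = \left(-1 - g\right) - \sqrt{g + g} = \left(-1 - g\right) - \sqrt{2 g} = \left(-1 - g\right) - \sqrt{2} \sqrt{g} = -1 - g - \sqrt{2} \sqrt{g}$)
$j = -10$ ($j = - \frac{5}{2} + \frac{5 \left(- \frac{3}{-3} - \frac{4}{1}\right)}{2} = - \frac{5}{2} + \frac{5 \left(\left(-3\right) \left(- \frac{1}{3}\right) - 4\right)}{2} = - \frac{5}{2} + \frac{5 \left(1 - 4\right)}{2} = - \frac{5}{2} + \frac{5 \left(-3\right)}{2} = - \frac{5}{2} + \frac{1}{2} \left(-15\right) = - \frac{5}{2} - \frac{15}{2} = -10$)
$- 92 \left(P{\left(9 \right)} + j\right) = - 92 \left(\left(-1 - 9 - \sqrt{2} \sqrt{9}\right) - 10\right) = - 92 \left(\left(-1 - 9 - \sqrt{2} \cdot 3\right) - 10\right) = - 92 \left(\left(-1 - 9 - 3 \sqrt{2}\right) - 10\right) = - 92 \left(\left(-10 - 3 \sqrt{2}\right) - 10\right) = - 92 \left(-20 - 3 \sqrt{2}\right) = 1840 + 276 \sqrt{2}$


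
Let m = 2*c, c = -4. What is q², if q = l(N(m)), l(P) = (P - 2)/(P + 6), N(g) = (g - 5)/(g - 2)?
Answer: 49/5329 ≈ 0.0091950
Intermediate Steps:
m = -8 (m = 2*(-4) = -8)
N(g) = (-5 + g)/(-2 + g)
l(P) = (-2 + P)/(6 + P)
q = -7/73 (q = (-2 + (-5 - 8)/(-2 - 8))/(6 + (-5 - 8)/(-2 - 8)) = (-2 - 13/(-10))/(6 - 13/(-10)) = (-2 - ⅒*(-13))/(6 - ⅒*(-13)) = (-2 + 13/10)/(6 + 13/10) = -7/10/(73/10) = (10/73)*(-7/10) = -7/73 ≈ -0.095890)
q² = (-7/73)² = 49/5329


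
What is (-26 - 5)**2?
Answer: 961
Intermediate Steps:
(-26 - 5)**2 = (-31)**2 = 961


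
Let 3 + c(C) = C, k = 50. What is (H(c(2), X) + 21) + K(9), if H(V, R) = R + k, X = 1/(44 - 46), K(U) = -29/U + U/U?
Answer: 1229/18 ≈ 68.278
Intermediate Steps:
K(U) = 1 - 29/U (K(U) = -29/U + 1 = 1 - 29/U)
c(C) = -3 + C
X = -½ (X = 1/(-2) = -½ ≈ -0.50000)
H(V, R) = 50 + R (H(V, R) = R + 50 = 50 + R)
(H(c(2), X) + 21) + K(9) = ((50 - ½) + 21) + (-29 + 9)/9 = (99/2 + 21) + (⅑)*(-20) = 141/2 - 20/9 = 1229/18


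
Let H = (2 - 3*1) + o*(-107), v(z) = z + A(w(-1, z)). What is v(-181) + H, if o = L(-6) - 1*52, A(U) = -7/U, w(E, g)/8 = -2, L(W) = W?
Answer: 96391/16 ≈ 6024.4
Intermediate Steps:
w(E, g) = -16 (w(E, g) = 8*(-2) = -16)
v(z) = 7/16 + z (v(z) = z - 7/(-16) = z - 7*(-1/16) = z + 7/16 = 7/16 + z)
o = -58 (o = -6 - 1*52 = -6 - 52 = -58)
H = 6205 (H = (2 - 3*1) - 58*(-107) = (2 - 3) + 6206 = -1 + 6206 = 6205)
v(-181) + H = (7/16 - 181) + 6205 = -2889/16 + 6205 = 96391/16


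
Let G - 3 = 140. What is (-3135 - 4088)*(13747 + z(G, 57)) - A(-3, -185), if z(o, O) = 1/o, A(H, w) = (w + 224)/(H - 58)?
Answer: -866147065089/8723 ≈ -9.9295e+7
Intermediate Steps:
A(H, w) = (224 + w)/(-58 + H)
G = 143 (G = 3 + 140 = 143)
(-3135 - 4088)*(13747 + z(G, 57)) - A(-3, -185) = (-3135 - 4088)*(13747 + 1/143) - (224 - 185)/(-58 - 3) = -7223*(13747 + 1/143) - 39/(-61) = -7223*1965822/143 - (-1)*39/61 = -14199132306/143 - 1*(-39/61) = -14199132306/143 + 39/61 = -866147065089/8723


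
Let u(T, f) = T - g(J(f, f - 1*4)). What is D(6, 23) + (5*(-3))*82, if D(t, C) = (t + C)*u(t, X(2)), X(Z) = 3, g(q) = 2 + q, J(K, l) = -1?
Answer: -1085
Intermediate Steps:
u(T, f) = -1 + T (u(T, f) = T - (2 - 1) = T - 1*1 = T - 1 = -1 + T)
D(t, C) = (-1 + t)*(C + t) (D(t, C) = (t + C)*(-1 + t) = (C + t)*(-1 + t) = (-1 + t)*(C + t))
D(6, 23) + (5*(-3))*82 = (-1 + 6)*(23 + 6) + (5*(-3))*82 = 5*29 - 15*82 = 145 - 1230 = -1085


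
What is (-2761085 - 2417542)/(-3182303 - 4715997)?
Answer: 5178627/7898300 ≈ 0.65566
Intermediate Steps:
(-2761085 - 2417542)/(-3182303 - 4715997) = -5178627/(-7898300) = -5178627*(-1/7898300) = 5178627/7898300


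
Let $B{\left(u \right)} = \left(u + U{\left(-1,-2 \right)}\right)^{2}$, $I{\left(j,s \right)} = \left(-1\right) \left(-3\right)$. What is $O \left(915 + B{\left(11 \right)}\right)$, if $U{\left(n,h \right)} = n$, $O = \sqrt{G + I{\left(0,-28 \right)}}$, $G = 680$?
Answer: $1015 \sqrt{683} \approx 26526.0$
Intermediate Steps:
$I{\left(j,s \right)} = 3$
$O = \sqrt{683}$ ($O = \sqrt{680 + 3} = \sqrt{683} \approx 26.134$)
$B{\left(u \right)} = \left(-1 + u\right)^{2}$ ($B{\left(u \right)} = \left(u - 1\right)^{2} = \left(-1 + u\right)^{2}$)
$O \left(915 + B{\left(11 \right)}\right) = \sqrt{683} \left(915 + \left(-1 + 11\right)^{2}\right) = \sqrt{683} \left(915 + 10^{2}\right) = \sqrt{683} \left(915 + 100\right) = \sqrt{683} \cdot 1015 = 1015 \sqrt{683}$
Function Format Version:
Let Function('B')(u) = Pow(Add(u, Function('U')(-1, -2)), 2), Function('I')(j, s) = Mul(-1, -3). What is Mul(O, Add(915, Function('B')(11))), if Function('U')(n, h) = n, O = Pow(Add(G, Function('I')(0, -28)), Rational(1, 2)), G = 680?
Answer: Mul(1015, Pow(683, Rational(1, 2))) ≈ 26526.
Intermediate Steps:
Function('I')(j, s) = 3
O = Pow(683, Rational(1, 2)) (O = Pow(Add(680, 3), Rational(1, 2)) = Pow(683, Rational(1, 2)) ≈ 26.134)
Function('B')(u) = Pow(Add(-1, u), 2) (Function('B')(u) = Pow(Add(u, -1), 2) = Pow(Add(-1, u), 2))
Mul(O, Add(915, Function('B')(11))) = Mul(Pow(683, Rational(1, 2)), Add(915, Pow(Add(-1, 11), 2))) = Mul(Pow(683, Rational(1, 2)), Add(915, Pow(10, 2))) = Mul(Pow(683, Rational(1, 2)), Add(915, 100)) = Mul(Pow(683, Rational(1, 2)), 1015) = Mul(1015, Pow(683, Rational(1, 2)))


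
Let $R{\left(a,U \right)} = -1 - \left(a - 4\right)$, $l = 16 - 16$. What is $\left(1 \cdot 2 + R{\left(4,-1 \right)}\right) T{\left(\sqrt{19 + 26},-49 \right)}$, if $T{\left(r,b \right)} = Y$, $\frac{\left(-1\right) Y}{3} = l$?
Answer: $0$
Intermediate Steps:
$l = 0$
$R{\left(a,U \right)} = 3 - a$ ($R{\left(a,U \right)} = -1 - \left(a - 4\right) = -1 - \left(-4 + a\right) = 3 - a$)
$Y = 0$ ($Y = \left(-3\right) 0 = 0$)
$T{\left(r,b \right)} = 0$
$\left(1 \cdot 2 + R{\left(4,-1 \right)}\right) T{\left(\sqrt{19 + 26},-49 \right)} = \left(1 \cdot 2 + \left(3 - 4\right)\right) 0 = \left(2 + \left(3 - 4\right)\right) 0 = \left(2 - 1\right) 0 = 1 \cdot 0 = 0$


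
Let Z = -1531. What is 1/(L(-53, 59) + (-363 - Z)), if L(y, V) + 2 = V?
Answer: 1/1225 ≈ 0.00081633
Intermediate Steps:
L(y, V) = -2 + V
1/(L(-53, 59) + (-363 - Z)) = 1/((-2 + 59) + (-363 - 1*(-1531))) = 1/(57 + (-363 + 1531)) = 1/(57 + 1168) = 1/1225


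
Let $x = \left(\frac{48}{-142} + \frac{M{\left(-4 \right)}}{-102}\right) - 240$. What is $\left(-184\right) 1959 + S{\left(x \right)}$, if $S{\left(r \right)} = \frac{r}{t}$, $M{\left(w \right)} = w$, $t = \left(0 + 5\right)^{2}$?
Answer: $- \frac{32631149522}{90525} \approx -3.6047 \cdot 10^{5}$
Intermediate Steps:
$t = 25$ ($t = 5^{2} = 25$)
$x = - \frac{870122}{3621}$ ($x = \left(\frac{48}{-142} - \frac{4}{-102}\right) - 240 = \left(48 \left(- \frac{1}{142}\right) - - \frac{2}{51}\right) - 240 = \left(- \frac{24}{71} + \frac{2}{51}\right) - 240 = - \frac{1082}{3621} - 240 = - \frac{870122}{3621} \approx -240.3$)
$S{\left(r \right)} = \frac{r}{25}$
$\left(-184\right) 1959 + S{\left(x \right)} = \left(-184\right) 1959 + \frac{1}{25} \left(- \frac{870122}{3621}\right) = -360456 - \frac{870122}{90525} = - \frac{32631149522}{90525}$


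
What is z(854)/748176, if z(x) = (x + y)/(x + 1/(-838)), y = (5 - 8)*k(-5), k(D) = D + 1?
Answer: 181427/133858225644 ≈ 1.3554e-6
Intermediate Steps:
k(D) = 1 + D
y = 12 (y = (5 - 8)*(1 - 5) = -3*(-4) = 12)
z(x) = (12 + x)/(-1/838 + x) (z(x) = (x + 12)/(x + 1/(-838)) = (12 + x)/(x - 1/838) = (12 + x)/(-1/838 + x))
z(854)/748176 = (838*(12 + 854)/(-1 + 838*854))/748176 = (838*866/(-1 + 715652))*(1/748176) = (838*866/715651)*(1/748176) = (838*(1/715651)*866)*(1/748176) = (725708/715651)*(1/748176) = 181427/133858225644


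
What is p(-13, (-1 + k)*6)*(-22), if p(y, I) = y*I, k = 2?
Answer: 1716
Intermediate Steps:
p(y, I) = I*y
p(-13, (-1 + k)*6)*(-22) = (((-1 + 2)*6)*(-13))*(-22) = ((1*6)*(-13))*(-22) = (6*(-13))*(-22) = -78*(-22) = 1716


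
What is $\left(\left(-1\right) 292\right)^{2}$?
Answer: $85264$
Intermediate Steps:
$\left(\left(-1\right) 292\right)^{2} = \left(-292\right)^{2} = 85264$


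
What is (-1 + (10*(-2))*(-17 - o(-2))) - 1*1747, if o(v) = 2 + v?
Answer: -1408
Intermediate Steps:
(-1 + (10*(-2))*(-17 - o(-2))) - 1*1747 = (-1 + (10*(-2))*(-17 - (2 - 2))) - 1*1747 = (-1 - 20*(-17 - 1*0)) - 1747 = (-1 - 20*(-17 + 0)) - 1747 = (-1 - 20*(-17)) - 1747 = (-1 + 340) - 1747 = 339 - 1747 = -1408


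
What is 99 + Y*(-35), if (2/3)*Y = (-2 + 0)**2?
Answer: -111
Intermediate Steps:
Y = 6 (Y = 3*(-2 + 0)**2/2 = (3/2)*(-2)**2 = (3/2)*4 = 6)
99 + Y*(-35) = 99 + 6*(-35) = 99 - 210 = -111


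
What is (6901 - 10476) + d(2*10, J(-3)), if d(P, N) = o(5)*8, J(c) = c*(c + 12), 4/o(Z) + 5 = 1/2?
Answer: -32239/9 ≈ -3582.1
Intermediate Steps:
o(Z) = -8/9 (o(Z) = 4/(-5 + 1/2) = 4/(-5 + ½) = 4/(-9/2) = 4*(-2/9) = -8/9)
J(c) = c*(12 + c)
d(P, N) = -64/9 (d(P, N) = -8/9*8 = -64/9)
(6901 - 10476) + d(2*10, J(-3)) = (6901 - 10476) - 64/9 = -3575 - 64/9 = -32239/9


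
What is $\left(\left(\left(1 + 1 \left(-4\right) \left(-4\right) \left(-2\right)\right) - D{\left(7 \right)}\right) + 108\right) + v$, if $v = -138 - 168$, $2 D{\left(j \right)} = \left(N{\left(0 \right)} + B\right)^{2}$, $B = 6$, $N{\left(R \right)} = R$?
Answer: $-247$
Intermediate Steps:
$D{\left(j \right)} = 18$ ($D{\left(j \right)} = \frac{\left(0 + 6\right)^{2}}{2} = \frac{6^{2}}{2} = \frac{1}{2} \cdot 36 = 18$)
$v = -306$ ($v = -138 - 168 = -306$)
$\left(\left(\left(1 + 1 \left(-4\right) \left(-4\right) \left(-2\right)\right) - D{\left(7 \right)}\right) + 108\right) + v = \left(\left(\left(1 + 1 \left(-4\right) \left(-4\right) \left(-2\right)\right) - 18\right) + 108\right) - 306 = \left(\left(\left(1 + \left(-4\right) \left(-4\right) \left(-2\right)\right) - 18\right) + 108\right) - 306 = \left(\left(\left(1 + 16 \left(-2\right)\right) - 18\right) + 108\right) - 306 = \left(\left(\left(1 - 32\right) - 18\right) + 108\right) - 306 = \left(\left(-31 - 18\right) + 108\right) - 306 = \left(-49 + 108\right) - 306 = 59 - 306 = -247$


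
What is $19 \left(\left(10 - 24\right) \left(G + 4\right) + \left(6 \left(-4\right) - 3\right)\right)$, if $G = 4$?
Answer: $-2641$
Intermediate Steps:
$19 \left(\left(10 - 24\right) \left(G + 4\right) + \left(6 \left(-4\right) - 3\right)\right) = 19 \left(\left(10 - 24\right) \left(4 + 4\right) + \left(6 \left(-4\right) - 3\right)\right) = 19 \left(\left(-14\right) 8 - 27\right) = 19 \left(-112 - 27\right) = 19 \left(-139\right) = -2641$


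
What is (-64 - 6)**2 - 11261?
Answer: -6361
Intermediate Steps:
(-64 - 6)**2 - 11261 = (-70)**2 - 11261 = 4900 - 11261 = -6361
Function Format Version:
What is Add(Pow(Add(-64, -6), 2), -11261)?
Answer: -6361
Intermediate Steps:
Add(Pow(Add(-64, -6), 2), -11261) = Add(Pow(-70, 2), -11261) = Add(4900, -11261) = -6361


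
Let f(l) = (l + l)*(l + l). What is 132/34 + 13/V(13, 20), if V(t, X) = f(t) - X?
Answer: 43517/11152 ≈ 3.9022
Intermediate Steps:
f(l) = 4*l² (f(l) = (2*l)*(2*l) = 4*l²)
V(t, X) = -X + 4*t² (V(t, X) = 4*t² - X = -X + 4*t²)
132/34 + 13/V(13, 20) = 132/34 + 13/(-1*20 + 4*13²) = 132*(1/34) + 13/(-20 + 4*169) = 66/17 + 13/(-20 + 676) = 66/17 + 13/656 = 43517/11152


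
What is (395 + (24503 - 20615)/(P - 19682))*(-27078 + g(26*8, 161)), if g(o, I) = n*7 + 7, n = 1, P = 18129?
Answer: -16496780008/1553 ≈ -1.0623e+7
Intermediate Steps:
g(o, I) = 14 (g(o, I) = 1*7 + 7 = 7 + 7 = 14)
(395 + (24503 - 20615)/(P - 19682))*(-27078 + g(26*8, 161)) = (395 + (24503 - 20615)/(18129 - 19682))*(-27078 + 14) = (395 + 3888/(-1553))*(-27064) = (395 + 3888*(-1/1553))*(-27064) = (395 - 3888/1553)*(-27064) = (609547/1553)*(-27064) = -16496780008/1553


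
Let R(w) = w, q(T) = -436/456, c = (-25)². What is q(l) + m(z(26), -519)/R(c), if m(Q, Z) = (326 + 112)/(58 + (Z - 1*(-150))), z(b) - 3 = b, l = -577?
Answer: -21236807/22158750 ≈ -0.95839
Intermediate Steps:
z(b) = 3 + b
c = 625
m(Q, Z) = 438/(208 + Z) (m(Q, Z) = 438/(58 + (Z + 150)) = 438/(58 + (150 + Z)) = 438/(208 + Z))
q(T) = -109/114 (q(T) = -436*1/456 = -109/114)
q(l) + m(z(26), -519)/R(c) = -109/114 + (438/(208 - 519))/625 = -109/114 + (438/(-311))*(1/625) = -109/114 + (438*(-1/311))*(1/625) = -109/114 - 438/311*1/625 = -109/114 - 438/194375 = -21236807/22158750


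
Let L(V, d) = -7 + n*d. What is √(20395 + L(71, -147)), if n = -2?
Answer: 3*√2298 ≈ 143.81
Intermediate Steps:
L(V, d) = -7 - 2*d
√(20395 + L(71, -147)) = √(20395 + (-7 - 2*(-147))) = √(20395 + (-7 + 294)) = √(20395 + 287) = √20682 = 3*√2298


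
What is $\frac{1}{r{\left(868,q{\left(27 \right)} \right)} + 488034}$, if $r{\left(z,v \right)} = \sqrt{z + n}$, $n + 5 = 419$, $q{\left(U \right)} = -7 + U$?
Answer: $\frac{244017}{119088591937} - \frac{\sqrt{1282}}{238177183874} \approx 2.0489 \cdot 10^{-6}$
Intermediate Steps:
$n = 414$ ($n = -5 + 419 = 414$)
$r{\left(z,v \right)} = \sqrt{414 + z}$ ($r{\left(z,v \right)} = \sqrt{z + 414} = \sqrt{414 + z}$)
$\frac{1}{r{\left(868,q{\left(27 \right)} \right)} + 488034} = \frac{1}{\sqrt{414 + 868} + 488034} = \frac{1}{\sqrt{1282} + 488034} = \frac{1}{488034 + \sqrt{1282}}$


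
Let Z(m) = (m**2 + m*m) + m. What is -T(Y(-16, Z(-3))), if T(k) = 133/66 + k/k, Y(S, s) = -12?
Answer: -199/66 ≈ -3.0152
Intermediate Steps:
Z(m) = m + 2*m**2 (Z(m) = (m**2 + m**2) + m = 2*m**2 + m = m + 2*m**2)
T(k) = 199/66 (T(k) = 133*(1/66) + 1 = 133/66 + 1 = 199/66)
-T(Y(-16, Z(-3))) = -1*199/66 = -199/66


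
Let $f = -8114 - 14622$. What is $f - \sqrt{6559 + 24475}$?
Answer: $-22736 - \sqrt{31034} \approx -22912.0$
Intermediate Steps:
$f = -22736$ ($f = -8114 - 14622 = -22736$)
$f - \sqrt{6559 + 24475} = -22736 - \sqrt{6559 + 24475} = -22736 - \sqrt{31034}$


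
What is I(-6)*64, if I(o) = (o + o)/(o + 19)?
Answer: -768/13 ≈ -59.077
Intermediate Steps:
I(o) = 2*o/(19 + o) (I(o) = (2*o)/(19 + o) = 2*o/(19 + o))
I(-6)*64 = (2*(-6)/(19 - 6))*64 = (2*(-6)/13)*64 = (2*(-6)*(1/13))*64 = -12/13*64 = -768/13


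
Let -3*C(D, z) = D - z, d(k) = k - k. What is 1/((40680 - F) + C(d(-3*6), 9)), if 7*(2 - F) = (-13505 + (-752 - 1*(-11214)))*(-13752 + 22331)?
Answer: -7/25821130 ≈ -2.7110e-7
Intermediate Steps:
F = 26105911/7 (F = 2 - (-13505 + (-752 - 1*(-11214)))*(-13752 + 22331)/7 = 2 - (-13505 + (-752 + 11214))*8579/7 = 2 - (-13505 + 10462)*8579/7 = 2 - (-3043)*8579/7 = 2 - 1/7*(-26105897) = 2 + 26105897/7 = 26105911/7 ≈ 3.7294e+6)
d(k) = 0
C(D, z) = -D/3 + z/3 (C(D, z) = -(D - z)/3 = -D/3 + z/3)
1/((40680 - F) + C(d(-3*6), 9)) = 1/((40680 - 1*26105911/7) + (-1/3*0 + (1/3)*9)) = 1/((40680 - 26105911/7) + (0 + 3)) = 1/(-25821151/7 + 3) = 1/(-25821130/7) = -7/25821130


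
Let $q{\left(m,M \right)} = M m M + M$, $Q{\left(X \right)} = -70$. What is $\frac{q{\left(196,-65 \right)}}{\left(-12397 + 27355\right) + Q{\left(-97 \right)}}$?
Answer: $\frac{828035}{14888} \approx 55.618$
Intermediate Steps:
$q{\left(m,M \right)} = M + m M^{2}$ ($q{\left(m,M \right)} = m M^{2} + M = M + m M^{2}$)
$\frac{q{\left(196,-65 \right)}}{\left(-12397 + 27355\right) + Q{\left(-97 \right)}} = \frac{\left(-65\right) \left(1 - 12740\right)}{\left(-12397 + 27355\right) - 70} = \frac{\left(-65\right) \left(1 - 12740\right)}{14958 - 70} = \frac{\left(-65\right) \left(-12739\right)}{14888} = 828035 \cdot \frac{1}{14888} = \frac{828035}{14888}$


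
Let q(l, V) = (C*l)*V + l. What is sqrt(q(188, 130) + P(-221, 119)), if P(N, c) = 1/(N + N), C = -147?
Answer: I*sqrt(701843607530)/442 ≈ 1895.4*I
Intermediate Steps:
q(l, V) = l - 147*V*l (q(l, V) = (-147*l)*V + l = -147*V*l + l = l - 147*V*l)
P(N, c) = 1/(2*N)
sqrt(q(188, 130) + P(-221, 119)) = sqrt(188*(1 - 147*130) + (1/2)/(-221)) = sqrt(188*(1 - 19110) + (1/2)*(-1/221)) = sqrt(188*(-19109) - 1/442) = sqrt(-3592492 - 1/442) = sqrt(-1587881465/442) = I*sqrt(701843607530)/442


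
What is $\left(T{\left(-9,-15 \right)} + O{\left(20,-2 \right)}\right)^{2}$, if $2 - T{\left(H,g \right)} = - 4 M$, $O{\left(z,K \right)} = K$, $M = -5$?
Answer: $400$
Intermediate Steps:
$T{\left(H,g \right)} = -18$ ($T{\left(H,g \right)} = 2 - \left(-4\right) \left(-5\right) = 2 - 20 = -18$)
$\left(T{\left(-9,-15 \right)} + O{\left(20,-2 \right)}\right)^{2} = \left(-18 - 2\right)^{2} = \left(-20\right)^{2} = 400$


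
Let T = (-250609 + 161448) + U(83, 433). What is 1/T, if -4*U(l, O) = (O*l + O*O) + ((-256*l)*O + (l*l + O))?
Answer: 2/4306495 ≈ 4.6441e-7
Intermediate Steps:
U(l, O) = -O/4 - O²/4 - l²/4 + 255*O*l/4 (U(l, O) = -((O*l + O*O) + ((-256*l)*O + (l*l + O)))/4 = -((O*l + O²) + (-256*O*l + (l² + O)))/4 = -((O² + O*l) + (-256*O*l + (O + l²)))/4 = -((O² + O*l) + (O + l² - 256*O*l))/4 = -(O + O² + l² - 255*O*l)/4 = -O/4 - O²/4 - l²/4 + 255*O*l/4)
T = 4306495/2 (T = (-250609 + 161448) + (-¼*433 - ¼*433² - ¼*83² + (255/4)*433*83) = -89161 + (-433/4 - ¼*187489 - ¼*6889 + 9164445/4) = -89161 + (-433/4 - 187489/4 - 6889/4 + 9164445/4) = -89161 + 4484817/2 = 4306495/2 ≈ 2.1532e+6)
1/T = 1/(4306495/2) = 2/4306495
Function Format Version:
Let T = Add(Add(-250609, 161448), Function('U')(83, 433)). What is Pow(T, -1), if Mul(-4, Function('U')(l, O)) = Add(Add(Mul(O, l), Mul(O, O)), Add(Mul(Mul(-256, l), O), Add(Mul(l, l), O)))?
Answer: Rational(2, 4306495) ≈ 4.6441e-7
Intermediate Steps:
Function('U')(l, O) = Add(Mul(Rational(-1, 4), O), Mul(Rational(-1, 4), Pow(O, 2)), Mul(Rational(-1, 4), Pow(l, 2)), Mul(Rational(255, 4), O, l)) (Function('U')(l, O) = Mul(Rational(-1, 4), Add(Add(Mul(O, l), Mul(O, O)), Add(Mul(Mul(-256, l), O), Add(Mul(l, l), O)))) = Mul(Rational(-1, 4), Add(Add(Mul(O, l), Pow(O, 2)), Add(Mul(-256, O, l), Add(Pow(l, 2), O)))) = Mul(Rational(-1, 4), Add(Add(Pow(O, 2), Mul(O, l)), Add(Mul(-256, O, l), Add(O, Pow(l, 2))))) = Mul(Rational(-1, 4), Add(Add(Pow(O, 2), Mul(O, l)), Add(O, Pow(l, 2), Mul(-256, O, l)))) = Mul(Rational(-1, 4), Add(O, Pow(O, 2), Pow(l, 2), Mul(-255, O, l))) = Add(Mul(Rational(-1, 4), O), Mul(Rational(-1, 4), Pow(O, 2)), Mul(Rational(-1, 4), Pow(l, 2)), Mul(Rational(255, 4), O, l)))
T = Rational(4306495, 2) (T = Add(Add(-250609, 161448), Add(Mul(Rational(-1, 4), 433), Mul(Rational(-1, 4), Pow(433, 2)), Mul(Rational(-1, 4), Pow(83, 2)), Mul(Rational(255, 4), 433, 83))) = Add(-89161, Add(Rational(-433, 4), Mul(Rational(-1, 4), 187489), Mul(Rational(-1, 4), 6889), Rational(9164445, 4))) = Add(-89161, Add(Rational(-433, 4), Rational(-187489, 4), Rational(-6889, 4), Rational(9164445, 4))) = Add(-89161, Rational(4484817, 2)) = Rational(4306495, 2) ≈ 2.1532e+6)
Pow(T, -1) = Pow(Rational(4306495, 2), -1) = Rational(2, 4306495)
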